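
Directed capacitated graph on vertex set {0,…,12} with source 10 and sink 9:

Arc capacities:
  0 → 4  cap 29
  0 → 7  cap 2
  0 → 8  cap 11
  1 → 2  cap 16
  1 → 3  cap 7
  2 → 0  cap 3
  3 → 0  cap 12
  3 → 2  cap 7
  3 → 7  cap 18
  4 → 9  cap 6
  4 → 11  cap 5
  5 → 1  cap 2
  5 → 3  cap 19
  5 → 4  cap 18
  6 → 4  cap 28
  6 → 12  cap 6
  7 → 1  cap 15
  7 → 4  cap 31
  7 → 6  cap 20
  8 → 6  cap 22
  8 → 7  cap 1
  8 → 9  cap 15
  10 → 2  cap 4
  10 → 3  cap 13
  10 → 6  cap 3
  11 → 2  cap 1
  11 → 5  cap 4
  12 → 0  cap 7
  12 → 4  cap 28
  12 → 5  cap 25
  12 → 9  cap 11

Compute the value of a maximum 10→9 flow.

Maximum flow value: 19

augment #1: 10→6→4→9 bottleneck 3, total now 3
augment #2: 10→2→0→4→9 bottleneck 3, total now 6
augment #3: 10→3→0→8→9 bottleneck 11, total now 17
augment #4: 10→3→7→6→12→9 bottleneck 2, total now 19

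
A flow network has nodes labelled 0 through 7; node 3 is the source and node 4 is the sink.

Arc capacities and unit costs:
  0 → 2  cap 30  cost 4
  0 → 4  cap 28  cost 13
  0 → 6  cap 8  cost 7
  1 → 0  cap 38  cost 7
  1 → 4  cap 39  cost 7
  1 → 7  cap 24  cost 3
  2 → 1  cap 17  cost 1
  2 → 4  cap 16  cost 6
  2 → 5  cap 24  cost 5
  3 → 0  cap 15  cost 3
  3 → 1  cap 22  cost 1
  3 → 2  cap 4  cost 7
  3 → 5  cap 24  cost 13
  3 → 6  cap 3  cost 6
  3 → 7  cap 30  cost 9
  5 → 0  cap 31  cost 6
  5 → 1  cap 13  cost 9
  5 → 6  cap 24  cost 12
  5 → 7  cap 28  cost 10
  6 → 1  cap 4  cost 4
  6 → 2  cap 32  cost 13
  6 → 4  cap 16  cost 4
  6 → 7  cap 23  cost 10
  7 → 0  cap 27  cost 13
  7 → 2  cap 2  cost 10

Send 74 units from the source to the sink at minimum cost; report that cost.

shortest-cost path #1: 3→1→4 push 22 @ unit cost 8 (adds 176)
shortest-cost path #2: 3→6→4 push 3 @ unit cost 10 (adds 30)
shortest-cost path #3: 3→2→4 push 4 @ unit cost 13 (adds 52)
shortest-cost path #4: 3→0→2→4 push 12 @ unit cost 13 (adds 156)
shortest-cost path #5: 3→0→6→4 push 3 @ unit cost 14 (adds 42)
shortest-cost path #6: 3→7→2→0→6→4 push 2 @ unit cost 26 (adds 52)
shortest-cost path #7: 3→5→6→4 push 8 @ unit cost 29 (adds 232)
shortest-cost path #8: 3→5→1→4 push 13 @ unit cost 29 (adds 377)
shortest-cost path #9: 3→5→6→0→2→1→4 push 3 @ unit cost 30 (adds 90)
shortest-cost path #10: 3→7→0→2→1→4 push 1 @ unit cost 34 (adds 34)
shortest-cost path #11: 3→7→0→4 push 3 @ unit cost 35 (adds 105)
total cost = 1346

Minimum cost for 74 units: 1346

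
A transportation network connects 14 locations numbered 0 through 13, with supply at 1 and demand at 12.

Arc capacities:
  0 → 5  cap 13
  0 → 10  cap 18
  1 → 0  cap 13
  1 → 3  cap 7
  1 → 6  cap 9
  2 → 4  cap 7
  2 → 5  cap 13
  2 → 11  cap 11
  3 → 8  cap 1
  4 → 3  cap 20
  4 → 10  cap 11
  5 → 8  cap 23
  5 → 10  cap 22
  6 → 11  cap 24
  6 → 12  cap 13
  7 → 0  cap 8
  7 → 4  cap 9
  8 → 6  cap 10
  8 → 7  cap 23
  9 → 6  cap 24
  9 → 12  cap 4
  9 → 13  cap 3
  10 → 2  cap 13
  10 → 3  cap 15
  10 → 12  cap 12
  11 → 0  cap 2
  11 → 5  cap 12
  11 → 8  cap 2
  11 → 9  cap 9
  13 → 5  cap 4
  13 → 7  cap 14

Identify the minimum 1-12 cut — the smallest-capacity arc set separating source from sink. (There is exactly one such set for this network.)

augment #1: 1→6→12 push 9
augment #2: 1→0→10→12 push 12
augment #3: 1→3→8→6→12 push 1
augment #4: 1→0→5→8→6→12 push 1
max flow = 23; residual-reachable set from 1 gives S-side
cut edges (S→T): {(1,0), (1,6), (3,8)} total cap 23

Min-cut arcs: {(1,0), (1,6), (3,8)} (total capacity 23)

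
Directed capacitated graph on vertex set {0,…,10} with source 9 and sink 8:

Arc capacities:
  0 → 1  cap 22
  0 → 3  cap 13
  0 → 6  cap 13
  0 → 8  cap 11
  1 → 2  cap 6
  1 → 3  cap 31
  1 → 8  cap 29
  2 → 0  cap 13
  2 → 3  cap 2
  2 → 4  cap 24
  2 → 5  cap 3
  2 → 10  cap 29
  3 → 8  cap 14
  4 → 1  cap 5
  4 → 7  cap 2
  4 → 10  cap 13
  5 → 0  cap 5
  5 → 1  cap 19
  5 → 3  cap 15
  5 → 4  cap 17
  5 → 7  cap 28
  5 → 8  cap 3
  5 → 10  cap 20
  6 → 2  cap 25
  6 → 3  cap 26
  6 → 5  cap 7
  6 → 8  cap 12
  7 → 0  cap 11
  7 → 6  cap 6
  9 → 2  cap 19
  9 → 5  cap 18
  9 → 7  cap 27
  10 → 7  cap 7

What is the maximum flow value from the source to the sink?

augment #1: 9→5→8 bottleneck 3, total now 3
augment #2: 9→2→0→8 bottleneck 11, total now 14
augment #3: 9→2→3→8 bottleneck 2, total now 16
augment #4: 9→5→1→8 bottleneck 15, total now 31
augment #5: 9→7→6→8 bottleneck 6, total now 37
augment #6: 9→2→0→1→8 bottleneck 2, total now 39
augment #7: 9→2→4→1→8 bottleneck 4, total now 43
augment #8: 9→7→0→1→8 bottleneck 8, total now 51
augment #9: 9→7→0→3→8 bottleneck 3, total now 54

Maximum flow value: 54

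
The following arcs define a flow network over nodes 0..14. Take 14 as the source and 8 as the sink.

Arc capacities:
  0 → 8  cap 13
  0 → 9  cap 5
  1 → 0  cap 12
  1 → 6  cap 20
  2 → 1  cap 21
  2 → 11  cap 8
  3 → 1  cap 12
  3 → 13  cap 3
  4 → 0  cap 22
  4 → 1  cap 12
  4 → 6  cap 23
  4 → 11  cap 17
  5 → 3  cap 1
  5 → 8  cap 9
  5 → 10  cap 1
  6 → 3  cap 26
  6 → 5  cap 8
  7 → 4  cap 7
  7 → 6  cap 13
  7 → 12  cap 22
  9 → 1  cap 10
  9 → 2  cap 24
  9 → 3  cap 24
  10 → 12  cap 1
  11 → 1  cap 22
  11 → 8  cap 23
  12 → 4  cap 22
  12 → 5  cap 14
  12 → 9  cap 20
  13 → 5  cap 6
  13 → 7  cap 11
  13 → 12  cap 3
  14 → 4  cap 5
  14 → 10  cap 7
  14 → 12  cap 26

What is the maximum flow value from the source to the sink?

Maximum flow value: 32

augment #1: 14→4→0→8 bottleneck 5, total now 5
augment #2: 14→12→5→8 bottleneck 9, total now 14
augment #3: 14→12→4→0→8 bottleneck 8, total now 22
augment #4: 14→12→4→11→8 bottleneck 9, total now 31
augment #5: 14→10→12→4→11→8 bottleneck 1, total now 32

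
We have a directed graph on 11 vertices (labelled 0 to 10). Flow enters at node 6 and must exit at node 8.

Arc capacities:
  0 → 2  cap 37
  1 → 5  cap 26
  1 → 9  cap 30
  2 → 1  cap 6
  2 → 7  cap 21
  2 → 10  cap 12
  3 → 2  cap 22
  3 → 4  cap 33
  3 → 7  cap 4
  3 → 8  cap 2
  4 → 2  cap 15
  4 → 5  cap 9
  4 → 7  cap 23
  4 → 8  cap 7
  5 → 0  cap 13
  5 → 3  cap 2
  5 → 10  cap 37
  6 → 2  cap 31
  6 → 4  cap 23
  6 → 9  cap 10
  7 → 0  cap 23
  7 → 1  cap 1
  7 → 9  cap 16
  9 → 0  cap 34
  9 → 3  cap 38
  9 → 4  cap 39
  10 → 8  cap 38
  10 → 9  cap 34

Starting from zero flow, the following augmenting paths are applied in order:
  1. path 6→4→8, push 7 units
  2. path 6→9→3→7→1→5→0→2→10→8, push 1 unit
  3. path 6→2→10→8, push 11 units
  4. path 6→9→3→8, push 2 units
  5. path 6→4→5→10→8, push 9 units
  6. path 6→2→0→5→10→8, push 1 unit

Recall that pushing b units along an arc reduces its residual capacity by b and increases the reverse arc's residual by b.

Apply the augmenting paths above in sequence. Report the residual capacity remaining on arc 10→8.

after path 1 (6→4→8, push 7): res(10,8)=38
after path 2 (6→9→3→7→1→5→0→2→10→8, push 1): res(10,8)=37
after path 3 (6→2→10→8, push 11): res(10,8)=26
after path 4 (6→9→3→8, push 2): res(10,8)=26
after path 5 (6→4→5→10→8, push 9): res(10,8)=17
after path 6 (6→2→0→5→10→8, push 1): res(10,8)=16

Residual capacity of (10,8): 16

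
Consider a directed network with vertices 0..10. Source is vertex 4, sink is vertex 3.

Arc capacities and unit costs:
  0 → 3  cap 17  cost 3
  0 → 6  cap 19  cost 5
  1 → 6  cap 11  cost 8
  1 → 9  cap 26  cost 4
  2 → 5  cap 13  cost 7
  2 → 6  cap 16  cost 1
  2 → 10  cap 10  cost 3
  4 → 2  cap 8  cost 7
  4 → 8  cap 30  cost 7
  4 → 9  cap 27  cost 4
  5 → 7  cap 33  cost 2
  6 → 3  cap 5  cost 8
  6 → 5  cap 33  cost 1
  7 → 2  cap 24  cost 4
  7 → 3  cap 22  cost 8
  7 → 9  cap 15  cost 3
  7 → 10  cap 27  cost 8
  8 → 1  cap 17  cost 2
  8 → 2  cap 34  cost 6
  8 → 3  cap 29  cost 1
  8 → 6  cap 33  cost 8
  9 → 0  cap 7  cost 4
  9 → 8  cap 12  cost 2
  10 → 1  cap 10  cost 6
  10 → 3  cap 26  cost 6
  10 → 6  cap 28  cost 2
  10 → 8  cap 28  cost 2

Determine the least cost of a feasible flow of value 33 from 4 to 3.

Minimum cost for 33 units: 264

shortest-cost path #1: 4→9→8→3 push 12 @ unit cost 7 (adds 84)
shortest-cost path #2: 4→8→3 push 17 @ unit cost 8 (adds 136)
shortest-cost path #3: 4→9→0→3 push 4 @ unit cost 11 (adds 44)
total cost = 264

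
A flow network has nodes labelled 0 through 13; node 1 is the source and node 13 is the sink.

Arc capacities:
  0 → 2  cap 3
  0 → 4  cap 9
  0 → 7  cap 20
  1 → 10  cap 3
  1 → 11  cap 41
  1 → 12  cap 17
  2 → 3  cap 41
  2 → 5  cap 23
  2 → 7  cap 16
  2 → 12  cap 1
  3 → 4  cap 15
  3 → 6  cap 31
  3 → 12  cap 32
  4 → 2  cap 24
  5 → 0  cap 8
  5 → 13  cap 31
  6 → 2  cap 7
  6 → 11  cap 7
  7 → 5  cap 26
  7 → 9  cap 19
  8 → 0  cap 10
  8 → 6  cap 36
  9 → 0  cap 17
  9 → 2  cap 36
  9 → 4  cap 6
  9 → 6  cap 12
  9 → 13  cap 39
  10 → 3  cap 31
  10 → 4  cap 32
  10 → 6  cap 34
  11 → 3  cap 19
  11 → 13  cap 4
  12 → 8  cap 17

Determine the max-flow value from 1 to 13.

Maximum flow value: 39

augment #1: 1→11→13 bottleneck 4, total now 4
augment #2: 1→10→4→2→5→13 bottleneck 3, total now 7
augment #3: 1→11→3→4→2→5→13 bottleneck 15, total now 22
augment #4: 1→11→3→6→2→5→13 bottleneck 4, total now 26
augment #5: 1→12→8→0→2→5→13 bottleneck 1, total now 27
augment #6: 1→12→8→0→7→5→13 bottleneck 8, total now 35
augment #7: 1→12→8→0→7→9→13 bottleneck 1, total now 36
augment #8: 1→12→8→6→2→7→9→13 bottleneck 3, total now 39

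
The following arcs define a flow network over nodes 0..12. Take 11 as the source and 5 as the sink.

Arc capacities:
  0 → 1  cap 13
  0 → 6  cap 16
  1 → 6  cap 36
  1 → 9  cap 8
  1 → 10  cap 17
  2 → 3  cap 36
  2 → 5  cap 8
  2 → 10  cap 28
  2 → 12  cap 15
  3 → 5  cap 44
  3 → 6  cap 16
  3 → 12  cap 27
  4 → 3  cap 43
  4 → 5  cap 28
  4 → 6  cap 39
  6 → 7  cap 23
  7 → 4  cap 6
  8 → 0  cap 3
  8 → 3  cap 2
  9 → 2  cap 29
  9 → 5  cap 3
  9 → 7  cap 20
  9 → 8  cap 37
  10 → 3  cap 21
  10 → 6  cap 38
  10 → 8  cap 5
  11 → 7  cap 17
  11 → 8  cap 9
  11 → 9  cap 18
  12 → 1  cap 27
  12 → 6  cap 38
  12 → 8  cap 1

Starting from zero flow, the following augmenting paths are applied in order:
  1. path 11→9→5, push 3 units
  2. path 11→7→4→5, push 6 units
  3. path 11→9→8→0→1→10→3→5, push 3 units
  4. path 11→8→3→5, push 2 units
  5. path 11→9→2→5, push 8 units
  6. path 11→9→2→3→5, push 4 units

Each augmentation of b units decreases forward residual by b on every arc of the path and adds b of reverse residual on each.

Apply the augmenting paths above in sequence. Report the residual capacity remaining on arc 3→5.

after path 1 (11→9→5, push 3): res(3,5)=44
after path 2 (11→7→4→5, push 6): res(3,5)=44
after path 3 (11→9→8→0→1→10→3→5, push 3): res(3,5)=41
after path 4 (11→8→3→5, push 2): res(3,5)=39
after path 5 (11→9→2→5, push 8): res(3,5)=39
after path 6 (11→9→2→3→5, push 4): res(3,5)=35

Residual capacity of (3,5): 35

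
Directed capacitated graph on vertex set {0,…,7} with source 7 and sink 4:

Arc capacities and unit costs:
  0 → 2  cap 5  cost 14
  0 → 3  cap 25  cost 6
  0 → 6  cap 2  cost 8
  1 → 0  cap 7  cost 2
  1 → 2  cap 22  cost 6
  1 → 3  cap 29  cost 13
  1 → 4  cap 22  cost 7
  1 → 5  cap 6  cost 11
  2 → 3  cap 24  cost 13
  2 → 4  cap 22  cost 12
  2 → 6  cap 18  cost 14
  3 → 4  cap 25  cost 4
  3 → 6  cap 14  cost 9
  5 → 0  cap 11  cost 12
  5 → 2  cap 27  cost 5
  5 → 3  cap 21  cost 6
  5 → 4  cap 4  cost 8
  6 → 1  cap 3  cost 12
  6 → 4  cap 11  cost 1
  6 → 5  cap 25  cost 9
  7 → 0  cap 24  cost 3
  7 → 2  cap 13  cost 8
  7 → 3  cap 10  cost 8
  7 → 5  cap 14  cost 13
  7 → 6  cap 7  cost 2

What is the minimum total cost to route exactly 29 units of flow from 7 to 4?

shortest-cost path #1: 7→6→4 push 7 @ unit cost 3 (adds 21)
shortest-cost path #2: 7→3→4 push 10 @ unit cost 12 (adds 120)
shortest-cost path #3: 7→0→6→4 push 2 @ unit cost 12 (adds 24)
shortest-cost path #4: 7→0→3→4 push 10 @ unit cost 13 (adds 130)
total cost = 295

Minimum cost for 29 units: 295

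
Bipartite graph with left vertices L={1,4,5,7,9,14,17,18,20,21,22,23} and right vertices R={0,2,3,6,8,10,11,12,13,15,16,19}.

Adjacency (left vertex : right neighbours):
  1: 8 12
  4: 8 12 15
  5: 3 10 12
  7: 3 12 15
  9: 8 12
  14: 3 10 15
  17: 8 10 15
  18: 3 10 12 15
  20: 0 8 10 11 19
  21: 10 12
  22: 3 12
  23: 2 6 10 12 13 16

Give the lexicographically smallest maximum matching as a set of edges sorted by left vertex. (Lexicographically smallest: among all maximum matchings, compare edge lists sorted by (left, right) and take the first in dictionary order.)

|M| = 7 (so the lex-smallest maximum matching has 7 edges)
process left vertices in ascending order; for each, take the smallest-labelled available neighbour that still permits 7 edges overall, or leave it unmatched if none does
lex-smallest matching: {1-8, 4-12, 5-3, 7-15, 14-10, 20-0, 23-2}

Lex-smallest maximum matching: {(1,8), (4,12), (5,3), (7,15), (14,10), (20,0), (23,2)}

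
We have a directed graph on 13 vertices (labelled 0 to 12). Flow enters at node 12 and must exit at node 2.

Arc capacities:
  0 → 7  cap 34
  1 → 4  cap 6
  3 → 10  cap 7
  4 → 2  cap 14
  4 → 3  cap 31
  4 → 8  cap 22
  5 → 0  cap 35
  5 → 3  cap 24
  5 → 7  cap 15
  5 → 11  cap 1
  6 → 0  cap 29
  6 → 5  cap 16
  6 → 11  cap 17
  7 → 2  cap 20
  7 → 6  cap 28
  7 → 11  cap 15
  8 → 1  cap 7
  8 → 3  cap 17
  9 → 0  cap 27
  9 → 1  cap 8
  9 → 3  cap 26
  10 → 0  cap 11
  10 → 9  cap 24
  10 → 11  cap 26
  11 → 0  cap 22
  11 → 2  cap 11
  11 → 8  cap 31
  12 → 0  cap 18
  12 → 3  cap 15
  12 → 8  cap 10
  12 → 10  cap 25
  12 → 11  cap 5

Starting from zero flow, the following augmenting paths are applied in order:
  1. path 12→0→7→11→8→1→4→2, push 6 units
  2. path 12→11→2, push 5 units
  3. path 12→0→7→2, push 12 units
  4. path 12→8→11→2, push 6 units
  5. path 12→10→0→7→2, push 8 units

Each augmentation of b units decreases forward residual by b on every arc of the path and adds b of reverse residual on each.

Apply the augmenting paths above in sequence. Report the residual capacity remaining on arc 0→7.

after path 1 (12→0→7→11→8→1→4→2, push 6): res(0,7)=28
after path 2 (12→11→2, push 5): res(0,7)=28
after path 3 (12→0→7→2, push 12): res(0,7)=16
after path 4 (12→8→11→2, push 6): res(0,7)=16
after path 5 (12→10→0→7→2, push 8): res(0,7)=8

Residual capacity of (0,7): 8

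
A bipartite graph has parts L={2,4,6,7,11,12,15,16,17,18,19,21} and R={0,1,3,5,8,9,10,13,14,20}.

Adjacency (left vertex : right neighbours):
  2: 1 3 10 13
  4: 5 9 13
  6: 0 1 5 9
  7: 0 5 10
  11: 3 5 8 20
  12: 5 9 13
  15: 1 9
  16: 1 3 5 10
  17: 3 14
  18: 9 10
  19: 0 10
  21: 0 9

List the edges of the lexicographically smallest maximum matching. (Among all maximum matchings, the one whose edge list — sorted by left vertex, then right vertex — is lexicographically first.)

|M| = 9 (so the lex-smallest maximum matching has 9 edges)
process left vertices in ascending order; for each, take the smallest-labelled available neighbour that still permits 9 edges overall, or leave it unmatched if none does
lex-smallest matching: {2-1, 4-5, 6-0, 7-10, 11-8, 12-13, 15-9, 16-3, 17-14}

Lex-smallest maximum matching: {(2,1), (4,5), (6,0), (7,10), (11,8), (12,13), (15,9), (16,3), (17,14)}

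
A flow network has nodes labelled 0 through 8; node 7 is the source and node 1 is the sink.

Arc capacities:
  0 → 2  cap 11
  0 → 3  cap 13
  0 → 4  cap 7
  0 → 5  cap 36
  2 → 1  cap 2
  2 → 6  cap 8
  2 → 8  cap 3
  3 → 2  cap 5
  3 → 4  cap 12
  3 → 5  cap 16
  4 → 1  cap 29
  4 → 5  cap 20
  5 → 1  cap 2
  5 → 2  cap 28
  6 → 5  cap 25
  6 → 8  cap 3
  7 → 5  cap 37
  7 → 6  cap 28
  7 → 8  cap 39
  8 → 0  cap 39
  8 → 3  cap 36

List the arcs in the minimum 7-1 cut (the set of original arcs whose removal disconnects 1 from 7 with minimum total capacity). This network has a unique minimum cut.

augment #1: 7→5→1 push 2
augment #2: 7→5→2→1 push 2
augment #3: 7→8→0→4→1 push 7
augment #4: 7→8→3→4→1 push 12
max flow = 23; residual-reachable set from 7 gives S-side
cut edges (S→T): {(0,4), (2,1), (3,4), (5,1)} total cap 23

Min-cut arcs: {(0,4), (2,1), (3,4), (5,1)} (total capacity 23)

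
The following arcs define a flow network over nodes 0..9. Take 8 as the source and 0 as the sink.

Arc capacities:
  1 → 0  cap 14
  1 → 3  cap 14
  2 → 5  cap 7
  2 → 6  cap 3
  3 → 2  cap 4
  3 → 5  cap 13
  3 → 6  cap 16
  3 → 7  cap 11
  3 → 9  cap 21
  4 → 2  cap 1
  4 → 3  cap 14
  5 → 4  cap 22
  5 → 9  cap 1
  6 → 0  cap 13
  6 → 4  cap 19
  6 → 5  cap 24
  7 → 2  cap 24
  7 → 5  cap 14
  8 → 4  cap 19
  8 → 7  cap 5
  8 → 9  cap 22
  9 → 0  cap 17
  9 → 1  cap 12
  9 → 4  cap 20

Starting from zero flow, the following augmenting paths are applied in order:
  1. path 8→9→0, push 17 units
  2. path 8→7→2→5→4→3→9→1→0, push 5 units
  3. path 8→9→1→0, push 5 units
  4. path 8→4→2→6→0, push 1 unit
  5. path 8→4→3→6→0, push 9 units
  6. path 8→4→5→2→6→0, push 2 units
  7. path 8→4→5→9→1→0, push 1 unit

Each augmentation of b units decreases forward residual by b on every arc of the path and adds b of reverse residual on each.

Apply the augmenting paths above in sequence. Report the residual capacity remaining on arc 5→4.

Residual capacity of (5,4): 20

after path 1 (8→9→0, push 17): res(5,4)=22
after path 2 (8→7→2→5→4→3→9→1→0, push 5): res(5,4)=17
after path 3 (8→9→1→0, push 5): res(5,4)=17
after path 4 (8→4→2→6→0, push 1): res(5,4)=17
after path 5 (8→4→3→6→0, push 9): res(5,4)=17
after path 6 (8→4→5→2→6→0, push 2): res(5,4)=19
after path 7 (8→4→5→9→1→0, push 1): res(5,4)=20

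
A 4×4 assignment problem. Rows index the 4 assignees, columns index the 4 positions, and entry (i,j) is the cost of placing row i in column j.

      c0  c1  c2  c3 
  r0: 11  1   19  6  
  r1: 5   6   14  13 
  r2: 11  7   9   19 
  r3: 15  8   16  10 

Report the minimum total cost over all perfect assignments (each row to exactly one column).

optimal assignment: row0→col1 (cost 1), row1→col0 (cost 5), row2→col2 (cost 9), row3→col3 (cost 10)
total = 1 + 5 + 9 + 10 = 25

Minimum assignment cost: 25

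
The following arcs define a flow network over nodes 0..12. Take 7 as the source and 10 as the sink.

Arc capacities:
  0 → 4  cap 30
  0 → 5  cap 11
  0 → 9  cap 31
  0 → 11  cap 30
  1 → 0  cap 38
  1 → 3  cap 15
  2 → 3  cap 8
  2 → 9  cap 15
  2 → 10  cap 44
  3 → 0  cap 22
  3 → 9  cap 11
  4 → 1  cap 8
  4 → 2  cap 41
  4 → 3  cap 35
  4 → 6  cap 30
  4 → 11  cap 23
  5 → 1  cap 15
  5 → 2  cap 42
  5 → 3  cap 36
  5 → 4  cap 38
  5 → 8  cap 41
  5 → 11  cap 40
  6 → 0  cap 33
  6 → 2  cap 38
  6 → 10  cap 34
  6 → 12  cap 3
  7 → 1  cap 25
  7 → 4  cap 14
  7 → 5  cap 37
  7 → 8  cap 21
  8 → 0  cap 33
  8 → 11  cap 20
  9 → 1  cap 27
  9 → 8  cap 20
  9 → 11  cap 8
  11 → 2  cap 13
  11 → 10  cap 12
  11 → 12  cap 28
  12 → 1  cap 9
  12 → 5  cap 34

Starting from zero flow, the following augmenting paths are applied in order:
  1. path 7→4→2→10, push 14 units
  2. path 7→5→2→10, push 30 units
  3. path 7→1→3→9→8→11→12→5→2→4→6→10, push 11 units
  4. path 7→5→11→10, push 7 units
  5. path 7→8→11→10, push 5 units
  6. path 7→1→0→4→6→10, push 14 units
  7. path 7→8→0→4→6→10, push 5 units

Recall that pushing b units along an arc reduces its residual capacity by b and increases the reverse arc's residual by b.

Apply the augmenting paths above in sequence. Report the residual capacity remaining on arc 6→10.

after path 1 (7→4→2→10, push 14): res(6,10)=34
after path 2 (7→5→2→10, push 30): res(6,10)=34
after path 3 (7→1→3→9→8→11→12→5→2→4→6→10, push 11): res(6,10)=23
after path 4 (7→5→11→10, push 7): res(6,10)=23
after path 5 (7→8→11→10, push 5): res(6,10)=23
after path 6 (7→1→0→4→6→10, push 14): res(6,10)=9
after path 7 (7→8→0→4→6→10, push 5): res(6,10)=4

Residual capacity of (6,10): 4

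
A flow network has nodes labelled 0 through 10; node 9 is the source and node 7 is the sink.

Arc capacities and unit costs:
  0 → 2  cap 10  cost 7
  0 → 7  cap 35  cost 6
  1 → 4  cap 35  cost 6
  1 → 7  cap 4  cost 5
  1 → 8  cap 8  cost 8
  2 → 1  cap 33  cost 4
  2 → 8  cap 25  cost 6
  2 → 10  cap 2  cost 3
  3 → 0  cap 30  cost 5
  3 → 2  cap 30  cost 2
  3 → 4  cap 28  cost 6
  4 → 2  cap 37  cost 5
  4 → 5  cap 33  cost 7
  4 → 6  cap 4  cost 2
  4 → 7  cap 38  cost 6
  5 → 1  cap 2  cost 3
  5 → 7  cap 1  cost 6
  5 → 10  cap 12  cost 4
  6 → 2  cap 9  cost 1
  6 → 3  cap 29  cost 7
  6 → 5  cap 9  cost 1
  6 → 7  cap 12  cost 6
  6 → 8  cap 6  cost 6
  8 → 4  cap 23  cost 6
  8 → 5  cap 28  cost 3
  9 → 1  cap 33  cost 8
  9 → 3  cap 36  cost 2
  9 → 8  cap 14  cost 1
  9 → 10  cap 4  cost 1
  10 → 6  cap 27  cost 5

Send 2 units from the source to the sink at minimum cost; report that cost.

shortest-cost path #1: 9→8→5→7 push 1 @ unit cost 10 (adds 10)
shortest-cost path #2: 9→10→6→7 push 1 @ unit cost 12 (adds 12)
total cost = 22

Minimum cost for 2 units: 22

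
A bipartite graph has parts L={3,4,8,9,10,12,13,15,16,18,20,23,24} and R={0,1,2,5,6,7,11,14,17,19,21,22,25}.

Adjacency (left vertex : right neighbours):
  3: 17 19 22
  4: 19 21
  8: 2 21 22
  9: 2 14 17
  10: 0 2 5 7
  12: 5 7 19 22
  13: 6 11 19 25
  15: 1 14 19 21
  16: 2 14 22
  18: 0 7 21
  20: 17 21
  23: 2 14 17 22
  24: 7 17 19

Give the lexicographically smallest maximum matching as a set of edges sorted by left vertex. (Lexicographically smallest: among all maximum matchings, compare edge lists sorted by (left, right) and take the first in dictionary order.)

|M| = 11 (so the lex-smallest maximum matching has 11 edges)
process left vertices in ascending order; for each, take the smallest-labelled available neighbour that still permits 11 edges overall, or leave it unmatched if none does
lex-smallest matching: {3-17, 4-19, 8-2, 9-14, 10-0, 12-5, 13-6, 15-1, 16-22, 18-7, 20-21}

Lex-smallest maximum matching: {(3,17), (4,19), (8,2), (9,14), (10,0), (12,5), (13,6), (15,1), (16,22), (18,7), (20,21)}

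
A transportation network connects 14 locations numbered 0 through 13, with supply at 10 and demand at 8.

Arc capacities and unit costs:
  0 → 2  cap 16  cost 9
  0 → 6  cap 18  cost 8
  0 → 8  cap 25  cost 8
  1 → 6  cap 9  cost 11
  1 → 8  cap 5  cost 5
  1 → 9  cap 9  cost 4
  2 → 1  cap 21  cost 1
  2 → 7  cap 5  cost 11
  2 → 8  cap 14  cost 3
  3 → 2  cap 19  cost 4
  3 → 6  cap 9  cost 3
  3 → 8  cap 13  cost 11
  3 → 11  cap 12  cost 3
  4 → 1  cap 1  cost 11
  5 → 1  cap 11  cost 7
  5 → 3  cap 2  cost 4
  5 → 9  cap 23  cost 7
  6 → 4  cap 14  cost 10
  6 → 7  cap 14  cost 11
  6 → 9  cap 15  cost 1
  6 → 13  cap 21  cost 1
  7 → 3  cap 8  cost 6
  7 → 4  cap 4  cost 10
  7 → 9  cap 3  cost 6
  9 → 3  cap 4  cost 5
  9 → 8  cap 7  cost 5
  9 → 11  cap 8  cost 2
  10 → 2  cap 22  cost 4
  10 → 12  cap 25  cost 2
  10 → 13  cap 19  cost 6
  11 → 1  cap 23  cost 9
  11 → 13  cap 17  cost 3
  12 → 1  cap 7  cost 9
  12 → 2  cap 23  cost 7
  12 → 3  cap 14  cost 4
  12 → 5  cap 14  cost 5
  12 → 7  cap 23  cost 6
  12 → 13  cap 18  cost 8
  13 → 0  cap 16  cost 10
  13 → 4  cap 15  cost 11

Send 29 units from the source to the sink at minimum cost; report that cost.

shortest-cost path #1: 10→2→8 push 14 @ unit cost 7 (adds 98)
shortest-cost path #2: 10→2→1→8 push 5 @ unit cost 10 (adds 50)
shortest-cost path #3: 10→2→1→9→8 push 3 @ unit cost 14 (adds 42)
shortest-cost path #4: 10→12→3→6→9→8 push 4 @ unit cost 15 (adds 60)
shortest-cost path #5: 10→12→3→8 push 3 @ unit cost 17 (adds 51)
total cost = 301

Minimum cost for 29 units: 301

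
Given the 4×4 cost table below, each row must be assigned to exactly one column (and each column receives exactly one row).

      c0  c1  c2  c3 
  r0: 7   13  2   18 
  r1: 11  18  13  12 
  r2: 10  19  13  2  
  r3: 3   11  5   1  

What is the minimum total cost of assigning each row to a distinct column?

Minimum assignment cost: 25

optimal assignment: row0→col2 (cost 2), row1→col1 (cost 18), row2→col3 (cost 2), row3→col0 (cost 3)
total = 2 + 18 + 2 + 3 = 25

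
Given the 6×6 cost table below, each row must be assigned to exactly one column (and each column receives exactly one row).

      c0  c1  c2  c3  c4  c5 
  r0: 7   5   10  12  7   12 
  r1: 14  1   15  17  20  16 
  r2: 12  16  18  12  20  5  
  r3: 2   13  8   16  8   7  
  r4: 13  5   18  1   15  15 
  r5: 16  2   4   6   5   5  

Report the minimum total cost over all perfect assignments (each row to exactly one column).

Minimum assignment cost: 20

optimal assignment: row0→col4 (cost 7), row1→col1 (cost 1), row2→col5 (cost 5), row3→col0 (cost 2), row4→col3 (cost 1), row5→col2 (cost 4)
total = 7 + 1 + 5 + 2 + 1 + 4 = 20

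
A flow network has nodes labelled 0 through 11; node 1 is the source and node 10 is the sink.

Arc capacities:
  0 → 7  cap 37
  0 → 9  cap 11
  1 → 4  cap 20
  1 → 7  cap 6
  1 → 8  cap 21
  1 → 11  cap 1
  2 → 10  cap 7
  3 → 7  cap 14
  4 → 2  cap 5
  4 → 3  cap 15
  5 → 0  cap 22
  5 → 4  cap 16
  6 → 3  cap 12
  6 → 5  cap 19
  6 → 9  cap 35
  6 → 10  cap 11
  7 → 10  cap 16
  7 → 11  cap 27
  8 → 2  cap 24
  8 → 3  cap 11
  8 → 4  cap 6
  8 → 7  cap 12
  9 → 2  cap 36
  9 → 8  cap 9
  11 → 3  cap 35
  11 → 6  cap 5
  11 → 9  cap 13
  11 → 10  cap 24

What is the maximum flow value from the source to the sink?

Maximum flow value: 40

augment #1: 1→7→10 bottleneck 6, total now 6
augment #2: 1→11→10 bottleneck 1, total now 7
augment #3: 1→4→2→10 bottleneck 5, total now 12
augment #4: 1→8→2→10 bottleneck 2, total now 14
augment #5: 1→8→7→10 bottleneck 10, total now 24
augment #6: 1→8→7→11→10 bottleneck 2, total now 26
augment #7: 1→4→3→7→11→10 bottleneck 14, total now 40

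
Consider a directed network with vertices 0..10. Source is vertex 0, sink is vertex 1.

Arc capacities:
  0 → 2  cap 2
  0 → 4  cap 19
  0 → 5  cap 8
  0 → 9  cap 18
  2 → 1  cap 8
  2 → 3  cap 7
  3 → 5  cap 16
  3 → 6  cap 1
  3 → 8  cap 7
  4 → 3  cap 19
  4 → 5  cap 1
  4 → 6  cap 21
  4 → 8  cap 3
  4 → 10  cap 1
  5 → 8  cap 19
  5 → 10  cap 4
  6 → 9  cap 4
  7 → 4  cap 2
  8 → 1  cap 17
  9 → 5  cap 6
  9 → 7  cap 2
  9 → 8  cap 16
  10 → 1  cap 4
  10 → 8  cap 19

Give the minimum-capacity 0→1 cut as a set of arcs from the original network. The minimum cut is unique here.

augment #1: 0→2→1 push 2
augment #2: 0→4→8→1 push 3
augment #3: 0→4→10→1 push 1
augment #4: 0→5→8→1 push 8
augment #5: 0→9→8→1 push 6
augment #6: 0→4→5→10→1 push 1
augment #7: 0→9→5→10→1 push 2
max flow = 23; residual-reachable set from 0 gives S-side
cut edges (S→T): {(0,2), (8,1), (10,1)} total cap 23

Min-cut arcs: {(0,2), (8,1), (10,1)} (total capacity 23)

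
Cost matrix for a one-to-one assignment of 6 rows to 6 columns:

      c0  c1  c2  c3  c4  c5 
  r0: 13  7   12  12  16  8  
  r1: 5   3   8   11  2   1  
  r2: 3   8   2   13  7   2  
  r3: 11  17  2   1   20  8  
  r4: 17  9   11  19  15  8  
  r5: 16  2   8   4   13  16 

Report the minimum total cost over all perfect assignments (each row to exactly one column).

Minimum assignment cost: 26

optimal assignment: row0→col1 (cost 7), row1→col4 (cost 2), row2→col0 (cost 3), row3→col2 (cost 2), row4→col5 (cost 8), row5→col3 (cost 4)
total = 7 + 2 + 3 + 2 + 8 + 4 = 26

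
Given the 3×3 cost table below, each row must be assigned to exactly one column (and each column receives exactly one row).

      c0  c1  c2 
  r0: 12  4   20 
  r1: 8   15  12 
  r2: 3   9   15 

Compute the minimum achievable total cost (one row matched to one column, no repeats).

optimal assignment: row0→col1 (cost 4), row1→col2 (cost 12), row2→col0 (cost 3)
total = 4 + 12 + 3 = 19

Minimum assignment cost: 19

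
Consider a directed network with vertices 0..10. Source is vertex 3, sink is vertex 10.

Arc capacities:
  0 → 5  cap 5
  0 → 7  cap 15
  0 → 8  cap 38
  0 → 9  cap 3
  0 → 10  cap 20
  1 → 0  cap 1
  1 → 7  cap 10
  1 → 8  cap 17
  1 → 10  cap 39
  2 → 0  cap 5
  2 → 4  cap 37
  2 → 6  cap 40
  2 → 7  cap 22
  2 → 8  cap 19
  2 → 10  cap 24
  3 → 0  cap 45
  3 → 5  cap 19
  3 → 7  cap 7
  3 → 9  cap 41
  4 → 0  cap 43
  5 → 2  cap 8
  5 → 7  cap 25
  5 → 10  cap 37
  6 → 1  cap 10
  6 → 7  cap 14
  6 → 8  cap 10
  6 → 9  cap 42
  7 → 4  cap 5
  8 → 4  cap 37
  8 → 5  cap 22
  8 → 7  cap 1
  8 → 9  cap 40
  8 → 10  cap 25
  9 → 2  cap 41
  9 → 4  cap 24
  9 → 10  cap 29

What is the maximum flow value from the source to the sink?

Maximum flow value: 110

augment #1: 3→0→10 bottleneck 20, total now 20
augment #2: 3→5→10 bottleneck 19, total now 39
augment #3: 3→9→10 bottleneck 29, total now 68
augment #4: 3→0→5→10 bottleneck 5, total now 73
augment #5: 3→0→8→10 bottleneck 20, total now 93
augment #6: 3→9→2→10 bottleneck 12, total now 105
augment #7: 3→7→4→0→8→10 bottleneck 5, total now 110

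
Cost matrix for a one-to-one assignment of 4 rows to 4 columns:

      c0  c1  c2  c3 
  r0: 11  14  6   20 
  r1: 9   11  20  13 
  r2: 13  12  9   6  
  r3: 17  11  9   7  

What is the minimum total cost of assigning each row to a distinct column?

optimal assignment: row0→col2 (cost 6), row1→col0 (cost 9), row2→col3 (cost 6), row3→col1 (cost 11)
total = 6 + 9 + 6 + 11 = 32

Minimum assignment cost: 32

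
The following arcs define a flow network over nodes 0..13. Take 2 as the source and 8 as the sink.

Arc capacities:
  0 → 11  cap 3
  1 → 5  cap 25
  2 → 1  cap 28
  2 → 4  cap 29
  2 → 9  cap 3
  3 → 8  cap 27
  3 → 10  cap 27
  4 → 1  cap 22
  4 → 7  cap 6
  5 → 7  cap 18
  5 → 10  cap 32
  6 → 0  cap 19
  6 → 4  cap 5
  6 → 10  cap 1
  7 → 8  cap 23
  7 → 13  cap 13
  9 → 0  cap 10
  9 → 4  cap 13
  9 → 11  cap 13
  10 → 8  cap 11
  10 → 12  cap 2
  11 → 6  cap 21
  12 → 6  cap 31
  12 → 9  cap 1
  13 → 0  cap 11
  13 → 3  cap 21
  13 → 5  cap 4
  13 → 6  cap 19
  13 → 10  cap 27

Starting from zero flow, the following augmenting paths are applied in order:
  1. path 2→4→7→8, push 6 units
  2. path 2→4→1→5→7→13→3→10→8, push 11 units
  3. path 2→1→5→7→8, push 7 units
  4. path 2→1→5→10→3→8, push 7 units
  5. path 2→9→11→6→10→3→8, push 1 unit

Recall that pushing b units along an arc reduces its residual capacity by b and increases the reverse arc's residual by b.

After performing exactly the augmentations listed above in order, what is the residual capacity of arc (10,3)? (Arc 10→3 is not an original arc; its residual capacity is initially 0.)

Residual capacity of (10,3): 3

after path 1 (2→4→7→8, push 6): res(10,3)=0
after path 2 (2→4→1→5→7→13→3→10→8, push 11): res(10,3)=11
after path 3 (2→1→5→7→8, push 7): res(10,3)=11
after path 4 (2→1→5→10→3→8, push 7): res(10,3)=4
after path 5 (2→9→11→6→10→3→8, push 1): res(10,3)=3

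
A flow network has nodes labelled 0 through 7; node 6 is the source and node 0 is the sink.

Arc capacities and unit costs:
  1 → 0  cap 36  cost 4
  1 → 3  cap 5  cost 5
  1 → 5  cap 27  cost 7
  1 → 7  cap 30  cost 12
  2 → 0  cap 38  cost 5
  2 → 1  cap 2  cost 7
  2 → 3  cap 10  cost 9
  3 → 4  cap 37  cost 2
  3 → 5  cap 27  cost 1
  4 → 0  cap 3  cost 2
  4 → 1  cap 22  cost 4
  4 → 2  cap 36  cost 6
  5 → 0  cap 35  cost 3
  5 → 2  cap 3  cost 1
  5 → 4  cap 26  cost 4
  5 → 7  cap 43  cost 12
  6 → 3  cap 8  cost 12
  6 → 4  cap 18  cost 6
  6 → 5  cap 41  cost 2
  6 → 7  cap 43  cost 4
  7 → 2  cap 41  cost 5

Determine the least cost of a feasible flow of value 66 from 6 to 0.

shortest-cost path #1: 6→5→0 push 35 @ unit cost 5 (adds 175)
shortest-cost path #2: 6→4→0 push 3 @ unit cost 8 (adds 24)
shortest-cost path #3: 6→5→2→0 push 3 @ unit cost 8 (adds 24)
shortest-cost path #4: 6→7→2→0 push 25 @ unit cost 14 (adds 350)
total cost = 573

Minimum cost for 66 units: 573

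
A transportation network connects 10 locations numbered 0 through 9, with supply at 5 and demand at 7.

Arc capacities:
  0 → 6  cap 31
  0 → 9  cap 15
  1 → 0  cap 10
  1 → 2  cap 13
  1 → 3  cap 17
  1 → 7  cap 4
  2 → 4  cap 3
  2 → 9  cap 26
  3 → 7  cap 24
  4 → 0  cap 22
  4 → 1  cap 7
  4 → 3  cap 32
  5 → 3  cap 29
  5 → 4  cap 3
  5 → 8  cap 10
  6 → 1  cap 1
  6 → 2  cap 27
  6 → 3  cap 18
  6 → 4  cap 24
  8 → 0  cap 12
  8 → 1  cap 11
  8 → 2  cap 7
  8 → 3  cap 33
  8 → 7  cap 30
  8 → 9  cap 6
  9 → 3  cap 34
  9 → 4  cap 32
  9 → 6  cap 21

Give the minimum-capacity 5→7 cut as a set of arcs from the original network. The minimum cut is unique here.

Min-cut arcs: {(3,7), (5,4), (5,8)} (total capacity 37)

augment #1: 5→3→7 push 24
augment #2: 5→8→7 push 10
augment #3: 5→4→1→7 push 3
max flow = 37; residual-reachable set from 5 gives S-side
cut edges (S→T): {(3,7), (5,4), (5,8)} total cap 37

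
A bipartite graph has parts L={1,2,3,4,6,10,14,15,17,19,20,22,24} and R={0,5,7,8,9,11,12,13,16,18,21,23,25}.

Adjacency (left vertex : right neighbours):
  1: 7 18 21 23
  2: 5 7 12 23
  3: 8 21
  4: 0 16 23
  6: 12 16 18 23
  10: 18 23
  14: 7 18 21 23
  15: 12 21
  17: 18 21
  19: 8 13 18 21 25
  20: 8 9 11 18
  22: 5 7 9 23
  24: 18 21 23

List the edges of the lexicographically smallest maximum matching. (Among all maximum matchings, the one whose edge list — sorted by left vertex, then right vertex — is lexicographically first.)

|M| = 12 (so the lex-smallest maximum matching has 12 edges)
process left vertices in ascending order; for each, take the smallest-labelled available neighbour that still permits 12 edges overall, or leave it unmatched if none does
lex-smallest matching: {1-7, 2-5, 3-8, 4-0, 6-16, 10-18, 14-21, 15-12, 19-13, 20-11, 22-9, 24-23}

Lex-smallest maximum matching: {(1,7), (2,5), (3,8), (4,0), (6,16), (10,18), (14,21), (15,12), (19,13), (20,11), (22,9), (24,23)}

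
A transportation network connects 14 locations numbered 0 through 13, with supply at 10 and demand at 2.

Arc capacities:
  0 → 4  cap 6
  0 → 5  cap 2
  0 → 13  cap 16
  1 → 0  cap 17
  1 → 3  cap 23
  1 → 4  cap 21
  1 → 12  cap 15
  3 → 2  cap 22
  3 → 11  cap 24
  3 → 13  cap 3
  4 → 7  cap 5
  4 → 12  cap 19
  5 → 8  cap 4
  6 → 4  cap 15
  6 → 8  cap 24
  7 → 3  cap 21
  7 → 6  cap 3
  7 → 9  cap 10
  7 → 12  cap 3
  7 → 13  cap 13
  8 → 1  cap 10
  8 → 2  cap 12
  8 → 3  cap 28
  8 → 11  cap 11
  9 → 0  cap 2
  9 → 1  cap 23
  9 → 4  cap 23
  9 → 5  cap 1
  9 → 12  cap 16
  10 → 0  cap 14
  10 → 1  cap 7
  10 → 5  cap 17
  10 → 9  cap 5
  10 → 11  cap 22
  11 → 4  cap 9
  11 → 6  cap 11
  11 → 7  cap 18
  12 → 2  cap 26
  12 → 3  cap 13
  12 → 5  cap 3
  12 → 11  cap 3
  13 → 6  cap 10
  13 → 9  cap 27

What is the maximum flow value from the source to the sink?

augment #1: 10→1→3→2 bottleneck 7, total now 7
augment #2: 10→5→8→2 bottleneck 4, total now 11
augment #3: 10→9→12→2 bottleneck 5, total now 16
augment #4: 10→0→4→12→2 bottleneck 6, total now 22
augment #5: 10→11→4→12→2 bottleneck 9, total now 31
augment #6: 10→11→6→8→2 bottleneck 8, total now 39
augment #7: 10→11→7→3→2 bottleneck 5, total now 44
augment #8: 10→0→13→9→12→2 bottleneck 6, total now 50
augment #9: 10→0→13→6→8→3→2 bottleneck 2, total now 52

Maximum flow value: 52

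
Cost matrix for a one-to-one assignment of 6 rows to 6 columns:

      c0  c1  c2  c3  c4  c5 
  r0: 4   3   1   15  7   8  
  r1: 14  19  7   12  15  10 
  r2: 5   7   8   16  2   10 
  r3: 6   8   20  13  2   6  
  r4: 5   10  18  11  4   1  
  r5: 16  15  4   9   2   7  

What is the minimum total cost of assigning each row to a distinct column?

Minimum assignment cost: 27

one of 2 optimal assignments: row0→col1 (cost 3), row1→col2 (cost 7), row2→col0 (cost 5), row3→col4 (cost 2), row4→col5 (cost 1), row5→col3 (cost 9)
total = 3 + 7 + 5 + 2 + 1 + 9 = 27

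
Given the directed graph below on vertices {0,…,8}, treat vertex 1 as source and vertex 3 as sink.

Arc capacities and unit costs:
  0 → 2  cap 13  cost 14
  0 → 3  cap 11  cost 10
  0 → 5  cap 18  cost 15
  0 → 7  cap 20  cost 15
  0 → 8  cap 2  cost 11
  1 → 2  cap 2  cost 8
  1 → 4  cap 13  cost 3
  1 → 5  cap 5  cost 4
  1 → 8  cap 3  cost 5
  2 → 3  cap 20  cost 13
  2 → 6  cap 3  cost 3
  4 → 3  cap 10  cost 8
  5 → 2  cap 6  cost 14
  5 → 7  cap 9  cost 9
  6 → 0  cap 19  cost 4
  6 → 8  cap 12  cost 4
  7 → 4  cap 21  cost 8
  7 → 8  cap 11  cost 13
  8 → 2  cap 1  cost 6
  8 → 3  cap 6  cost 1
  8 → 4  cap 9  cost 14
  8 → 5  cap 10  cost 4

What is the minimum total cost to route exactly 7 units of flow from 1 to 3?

Minimum cost for 7 units: 62

shortest-cost path #1: 1→8→3 push 3 @ unit cost 6 (adds 18)
shortest-cost path #2: 1→4→3 push 4 @ unit cost 11 (adds 44)
total cost = 62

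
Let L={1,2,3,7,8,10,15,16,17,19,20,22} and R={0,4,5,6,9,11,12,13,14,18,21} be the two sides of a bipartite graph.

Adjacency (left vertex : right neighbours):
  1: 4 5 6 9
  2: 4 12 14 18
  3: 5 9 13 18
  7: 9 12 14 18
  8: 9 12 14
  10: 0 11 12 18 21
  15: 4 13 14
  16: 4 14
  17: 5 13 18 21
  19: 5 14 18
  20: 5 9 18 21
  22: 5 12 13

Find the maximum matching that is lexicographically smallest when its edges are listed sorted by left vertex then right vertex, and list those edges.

Lex-smallest maximum matching: {(1,6), (2,4), (3,5), (7,9), (8,12), (10,0), (15,13), (16,14), (17,18), (20,21)}

|M| = 10 (so the lex-smallest maximum matching has 10 edges)
process left vertices in ascending order; for each, take the smallest-labelled available neighbour that still permits 10 edges overall, or leave it unmatched if none does
lex-smallest matching: {1-6, 2-4, 3-5, 7-9, 8-12, 10-0, 15-13, 16-14, 17-18, 20-21}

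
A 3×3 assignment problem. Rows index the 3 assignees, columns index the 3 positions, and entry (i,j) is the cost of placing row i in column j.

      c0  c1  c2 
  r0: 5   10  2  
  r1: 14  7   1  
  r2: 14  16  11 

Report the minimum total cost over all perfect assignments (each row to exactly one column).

optimal assignment: row0→col0 (cost 5), row1→col2 (cost 1), row2→col1 (cost 16)
total = 5 + 1 + 16 = 22

Minimum assignment cost: 22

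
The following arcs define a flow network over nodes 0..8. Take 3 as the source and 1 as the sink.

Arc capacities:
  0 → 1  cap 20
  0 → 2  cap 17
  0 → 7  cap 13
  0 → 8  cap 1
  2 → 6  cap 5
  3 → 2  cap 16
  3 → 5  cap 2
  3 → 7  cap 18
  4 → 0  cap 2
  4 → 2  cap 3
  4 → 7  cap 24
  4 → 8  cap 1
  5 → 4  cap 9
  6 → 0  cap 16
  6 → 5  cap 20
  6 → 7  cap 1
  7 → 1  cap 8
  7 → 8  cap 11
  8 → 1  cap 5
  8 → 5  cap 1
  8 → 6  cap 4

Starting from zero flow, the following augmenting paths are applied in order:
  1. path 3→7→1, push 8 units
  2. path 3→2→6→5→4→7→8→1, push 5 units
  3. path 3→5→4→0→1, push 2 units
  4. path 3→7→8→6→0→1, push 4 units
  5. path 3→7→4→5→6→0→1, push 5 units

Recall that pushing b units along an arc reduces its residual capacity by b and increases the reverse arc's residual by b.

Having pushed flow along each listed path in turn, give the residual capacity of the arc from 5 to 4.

Residual capacity of (5,4): 7

after path 1 (3→7→1, push 8): res(5,4)=9
after path 2 (3→2→6→5→4→7→8→1, push 5): res(5,4)=4
after path 3 (3→5→4→0→1, push 2): res(5,4)=2
after path 4 (3→7→8→6→0→1, push 4): res(5,4)=2
after path 5 (3→7→4→5→6→0→1, push 5): res(5,4)=7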